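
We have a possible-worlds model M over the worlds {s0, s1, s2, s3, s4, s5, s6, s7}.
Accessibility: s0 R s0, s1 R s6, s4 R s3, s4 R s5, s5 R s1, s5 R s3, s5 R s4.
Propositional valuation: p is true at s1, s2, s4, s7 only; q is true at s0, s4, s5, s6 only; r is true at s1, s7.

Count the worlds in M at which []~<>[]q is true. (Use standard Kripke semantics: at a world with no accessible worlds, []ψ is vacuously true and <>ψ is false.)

5

Recall that []ψ holds at a world iff ψ holds at every accessible world, and <>ψ holds iff ψ holds at some accessible world.
Let φ = []~<>[]q. Evaluate φ at each world:
  s0 (successors {s0}): φ is false.
  s1 (successors {s6}): φ is true.
  s2 (successors ∅): φ is true.
  s3 (successors ∅): φ is true.
  s4 (successors {s3, s5}): φ is false.
  s5 (successors {s1, s3, s4}): φ is false.
  s6 (successors ∅): φ is true.
  s7 (successors ∅): φ is true.
For instance, at s1:
  At s1: []~<>[]q requires ~<>[]q at every successor {s6}.
      At s6: <>[]q is false, so ~<>[]q is true.
  So []~<>[]q is true at s1.
Satisfying worlds: {s1, s2, s3, s6, s7}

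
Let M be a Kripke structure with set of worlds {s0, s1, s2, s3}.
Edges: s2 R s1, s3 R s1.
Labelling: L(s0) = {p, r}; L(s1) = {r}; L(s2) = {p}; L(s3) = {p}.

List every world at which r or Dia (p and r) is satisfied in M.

Let φ = r or Dia (p and r). Evaluate φ at each world:
  s0 (successors ∅): φ is true.
  s1 (successors ∅): φ is true.
  s2 (successors {s1}): φ is false.
  s3 (successors {s1}): φ is false.
For instance, at s3:
  At s3: r is false, Dia (p and r) is false, so r or Dia (p and r) is false.
    At s3: Dia (p and r) requires p and r at some successor in {s1}.
      At s1: p and r is false.
    So Dia (p and r) is false at s3.
Satisfying worlds: {s0, s1}

s0, s1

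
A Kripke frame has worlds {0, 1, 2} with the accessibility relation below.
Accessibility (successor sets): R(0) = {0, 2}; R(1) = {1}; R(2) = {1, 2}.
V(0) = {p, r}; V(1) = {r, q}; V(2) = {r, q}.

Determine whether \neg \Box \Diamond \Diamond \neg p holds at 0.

At 0: \Box \Diamond \Diamond \neg p is true, so \neg \Box \Diamond \Diamond \neg p is false.
  At 0: \Box \Diamond \Diamond \neg p requires \Diamond \Diamond \neg p at every successor {0, 2}.
      At 0: \Diamond \Diamond \neg p requires \Diamond \neg p at some successor in {0, 2}.
        \Diamond \neg p holds at 0, so \Diamond \Diamond \neg p is true at 0.
      At 2: \Diamond \Diamond \neg p requires \Diamond \neg p at some successor in {1, 2}.
        \Diamond \neg p holds at 1, so \Diamond \Diamond \neg p is true at 2.
  So \Box \Diamond \Diamond \neg p is true at 0.

No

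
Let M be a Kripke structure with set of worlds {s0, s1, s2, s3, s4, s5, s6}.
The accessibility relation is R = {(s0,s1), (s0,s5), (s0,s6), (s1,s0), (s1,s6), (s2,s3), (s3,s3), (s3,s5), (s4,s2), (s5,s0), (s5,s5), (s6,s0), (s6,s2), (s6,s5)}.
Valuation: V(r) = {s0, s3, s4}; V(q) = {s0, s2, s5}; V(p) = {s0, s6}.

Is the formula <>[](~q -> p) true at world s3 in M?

Yes

Recall that []ψ holds at a world iff ψ holds at every accessible world, and <>ψ holds iff ψ holds at some accessible world.
At s3: <>[](~q -> p) requires [](~q -> p) at some successor in {s3, s5}.
  [](~q -> p) holds at s5, so <>[](~q -> p) is true at s3.
    At s5: [](~q -> p) requires ~q -> p at every successor {s0, s5}.
      At s0: ~q -> p is true.
      At s5: ~q -> p is true.
    So [](~q -> p) is true at s5.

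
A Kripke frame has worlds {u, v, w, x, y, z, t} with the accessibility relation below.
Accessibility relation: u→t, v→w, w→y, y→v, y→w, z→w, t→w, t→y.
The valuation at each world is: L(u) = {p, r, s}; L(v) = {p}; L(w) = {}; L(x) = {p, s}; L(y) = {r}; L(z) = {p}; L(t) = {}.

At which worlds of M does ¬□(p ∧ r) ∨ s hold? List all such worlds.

Recall that □ψ holds at a world iff ψ holds at every accessible world, and ◇ψ holds iff ψ holds at some accessible world.
Let φ = ¬□(p ∧ r) ∨ s. Evaluate φ at each world:
  u (successors {t}): φ is true.
  v (successors {w}): φ is true.
  w (successors {y}): φ is true.
  x (successors ∅): φ is true.
  y (successors {v, w}): φ is true.
  z (successors {w}): φ is true.
  t (successors {w, y}): φ is true.
For instance, at u:
  At u: ¬□(p ∧ r) is true, s is true, so ¬□(p ∧ r) ∨ s is true.
    At u: □(p ∧ r) is false, so ¬□(p ∧ r) is true.
      At u: □(p ∧ r) requires p ∧ r at every successor {t}.
        p ∧ r fails at t, so □(p ∧ r) is false at u.
Satisfying worlds: {u, v, w, x, y, z, t}

u, v, w, x, y, z, t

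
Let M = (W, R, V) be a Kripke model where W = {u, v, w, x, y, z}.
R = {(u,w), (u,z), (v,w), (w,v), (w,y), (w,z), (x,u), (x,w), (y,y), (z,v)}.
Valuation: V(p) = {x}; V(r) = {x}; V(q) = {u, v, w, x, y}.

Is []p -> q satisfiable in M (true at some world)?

Yes

Let φ = []p -> q. Evaluate φ at each world:
  u (successors {w, z}): φ is true.
  v (successors {w}): φ is true.
  w (successors {v, y, z}): φ is true.
  x (successors {u, w}): φ is true.
  y (successors {y}): φ is true.
  z (successors {v}): φ is true.
Detail at u (witness):
  At u: []p is false, q is true, so []p -> q is true.
    At u: []p requires p at every successor {w, z}.
      p fails at w, so []p is false at u.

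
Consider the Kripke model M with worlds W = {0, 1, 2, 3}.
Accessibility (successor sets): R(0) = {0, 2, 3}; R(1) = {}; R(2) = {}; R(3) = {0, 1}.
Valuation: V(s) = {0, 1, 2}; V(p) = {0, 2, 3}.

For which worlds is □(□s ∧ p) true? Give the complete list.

1, 2

Let φ = □(□s ∧ p). Evaluate φ at each world:
  0 (successors {0, 2, 3}): φ is false.
  1 (successors ∅): φ is true.
  2 (successors ∅): φ is true.
  3 (successors {0, 1}): φ is false.
For instance, at 0:
  At 0: □(□s ∧ p) requires □s ∧ p at every successor {0, 2, 3}.
    □s ∧ p fails at 0, so □(□s ∧ p) is false at 0.
      At 0: □s is false, p is true, so □s ∧ p is false.
Satisfying worlds: {1, 2}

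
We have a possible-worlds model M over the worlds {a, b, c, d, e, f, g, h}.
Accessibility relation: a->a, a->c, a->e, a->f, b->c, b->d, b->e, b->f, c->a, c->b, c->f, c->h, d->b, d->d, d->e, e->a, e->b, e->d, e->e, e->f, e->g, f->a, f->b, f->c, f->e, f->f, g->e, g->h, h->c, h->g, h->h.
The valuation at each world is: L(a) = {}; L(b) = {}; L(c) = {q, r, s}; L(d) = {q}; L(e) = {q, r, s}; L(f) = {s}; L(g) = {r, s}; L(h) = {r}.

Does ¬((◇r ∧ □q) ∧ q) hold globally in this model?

Yes

Let φ = ¬((◇r ∧ □q) ∧ q). Evaluate φ at each world:
  a (successors {a, c, e, f}): φ is true.
  b (successors {c, d, e, f}): φ is true.
  c (successors {a, b, f, h}): φ is true.
  d (successors {b, d, e}): φ is true.
  e (successors {a, b, d, e, f, g}): φ is true.
  f (successors {a, b, c, e, f}): φ is true.
  g (successors {e, h}): φ is true.
  h (successors {c, g, h}): φ is true.
For instance, at b:
  At b: (◇r ∧ □q) ∧ q is false, so ¬((◇r ∧ □q) ∧ q) is true.
    At b: ◇r ∧ □q is false, q is false, so (◇r ∧ □q) ∧ q is false.
      At b: ◇r is true, □q is false, so ◇r ∧ □q is false.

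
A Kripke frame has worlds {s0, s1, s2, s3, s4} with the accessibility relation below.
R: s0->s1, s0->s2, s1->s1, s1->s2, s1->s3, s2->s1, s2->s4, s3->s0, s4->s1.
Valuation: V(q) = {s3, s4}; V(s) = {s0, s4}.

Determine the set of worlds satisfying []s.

Recall that []ψ holds at a world iff ψ holds at every accessible world, and <>ψ holds iff ψ holds at some accessible world.
Let φ = []s. Evaluate φ at each world:
  s0 (successors {s1, s2}): φ is false.
  s1 (successors {s1, s2, s3}): φ is false.
  s2 (successors {s1, s4}): φ is false.
  s3 (successors {s0}): φ is true.
  s4 (successors {s1}): φ is false.
For instance, at s1:
  At s1: []s requires s at every successor {s1, s2, s3}.
    s fails at s1, so []s is false at s1.
Satisfying worlds: {s3}

s3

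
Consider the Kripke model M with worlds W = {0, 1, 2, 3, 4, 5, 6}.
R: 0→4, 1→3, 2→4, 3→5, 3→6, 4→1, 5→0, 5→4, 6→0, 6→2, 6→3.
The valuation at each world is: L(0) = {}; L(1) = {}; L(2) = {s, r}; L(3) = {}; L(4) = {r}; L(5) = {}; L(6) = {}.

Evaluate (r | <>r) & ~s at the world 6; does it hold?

Yes

At 6: r | <>r is true, ~s is true, so (r | <>r) & ~s is true.
  At 6: r is false, <>r is true, so r | <>r is true.
    At 6: <>r requires r at some successor in {0, 2, 3}.
      r holds at 2, so <>r is true at 6.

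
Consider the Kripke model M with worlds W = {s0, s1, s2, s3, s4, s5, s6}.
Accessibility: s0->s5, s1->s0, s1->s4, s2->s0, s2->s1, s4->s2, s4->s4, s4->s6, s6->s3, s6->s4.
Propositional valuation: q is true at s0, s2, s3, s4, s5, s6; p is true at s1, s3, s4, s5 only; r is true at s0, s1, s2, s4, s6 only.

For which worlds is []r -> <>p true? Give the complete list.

s0, s1, s2, s4, s6

Let φ = []r -> <>p. Evaluate φ at each world:
  s0 (successors {s5}): φ is true.
  s1 (successors {s0, s4}): φ is true.
  s2 (successors {s0, s1}): φ is true.
  s3 (successors ∅): φ is false.
  s4 (successors {s2, s4, s6}): φ is true.
  s5 (successors ∅): φ is false.
  s6 (successors {s3, s4}): φ is true.
For instance, at s6:
  At s6: []r is false, <>p is true, so []r -> <>p is true.
    At s6: []r requires r at every successor {s3, s4}.
      r fails at s3, so []r is false at s6.
    At s6: <>p requires p at some successor in {s3, s4}.
      p holds at s3, so <>p is true at s6.
Satisfying worlds: {s0, s1, s2, s4, s6}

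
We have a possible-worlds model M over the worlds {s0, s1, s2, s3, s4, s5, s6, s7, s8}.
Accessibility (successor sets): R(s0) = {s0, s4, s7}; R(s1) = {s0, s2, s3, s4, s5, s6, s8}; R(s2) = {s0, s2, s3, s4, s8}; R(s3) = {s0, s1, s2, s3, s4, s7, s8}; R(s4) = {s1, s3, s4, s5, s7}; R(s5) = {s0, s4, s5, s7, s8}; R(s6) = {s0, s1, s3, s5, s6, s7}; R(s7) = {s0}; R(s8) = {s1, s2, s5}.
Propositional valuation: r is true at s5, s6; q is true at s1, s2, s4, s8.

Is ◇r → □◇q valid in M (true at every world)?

No

Let φ = ◇r → □◇q. Evaluate φ at each world:
  s0 (successors {s0, s4, s7}): φ is true.
  s1 (successors {s0, s2, s3, s4, s5, s6, s8}): φ is true.
  s2 (successors {s0, s2, s3, s4, s8}): φ is true.
  s3 (successors {s0, s1, s2, s3, s4, s7, s8}): φ is true.
  s4 (successors {s1, s3, s4, s5, s7}): φ is false.
  s5 (successors {s0, s4, s5, s7, s8}): φ is false.
  s6 (successors {s0, s1, s3, s5, s6, s7}): φ is false.
  s7 (successors {s0}): φ is true.
  s8 (successors {s1, s2, s5}): φ is true.
Detail at s4 (counterexample):
  At s4: ◇r is true, □◇q is false, so ◇r → □◇q is false.
    At s4: ◇r requires r at some successor in {s1, s3, s4, s5, s7}.
      r holds at s5, so ◇r is true at s4.
    At s4: □◇q requires ◇q at every successor {s1, s3, s4, s5, s7}.
      ◇q fails at s7, so □◇q is false at s4.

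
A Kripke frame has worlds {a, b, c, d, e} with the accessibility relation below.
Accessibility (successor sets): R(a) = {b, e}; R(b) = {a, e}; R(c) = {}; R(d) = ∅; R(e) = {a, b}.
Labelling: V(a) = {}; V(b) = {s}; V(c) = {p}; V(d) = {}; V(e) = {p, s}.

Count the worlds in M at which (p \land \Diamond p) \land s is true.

Let φ = (p \land \Diamond p) \land s. Evaluate φ at each world:
  a (successors {b, e}): φ is false.
  b (successors {a, e}): φ is false.
  c (successors ∅): φ is false.
  d (successors ∅): φ is false.
  e (successors {a, b}): φ is false.
For instance, at a:
  At a: p \land \Diamond p is false, s is false, so (p \land \Diamond p) \land s is false.
    At a: p is false, \Diamond p is true, so p \land \Diamond p is false.
      At a: \Diamond p requires p at some successor in {b, e}.
        p holds at e, so \Diamond p is true at a.
Satisfying worlds: none.

0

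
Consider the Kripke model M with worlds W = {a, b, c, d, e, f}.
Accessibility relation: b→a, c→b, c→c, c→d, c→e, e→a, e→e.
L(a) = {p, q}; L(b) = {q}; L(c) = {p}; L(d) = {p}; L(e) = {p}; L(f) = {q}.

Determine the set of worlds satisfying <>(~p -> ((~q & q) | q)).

b, c, e

Recall that <>ψ holds at a world iff ψ holds at some accessible world.
Let φ = <>(~p -> ((~q & q) | q)). Evaluate φ at each world:
  a (successors ∅): φ is false.
  b (successors {a}): φ is true.
  c (successors {b, c, d, e}): φ is true.
  d (successors ∅): φ is false.
  e (successors {a, e}): φ is true.
  f (successors ∅): φ is false.
For instance, at c:
  At c: <>(~p -> ((~q & q) | q)) requires ~p -> ((~q & q) | q) at some successor in {b, c, d, e}.
    ~p -> ((~q & q) | q) holds at b, so <>(~p -> ((~q & q) | q)) is true at c.
Satisfying worlds: {b, c, e}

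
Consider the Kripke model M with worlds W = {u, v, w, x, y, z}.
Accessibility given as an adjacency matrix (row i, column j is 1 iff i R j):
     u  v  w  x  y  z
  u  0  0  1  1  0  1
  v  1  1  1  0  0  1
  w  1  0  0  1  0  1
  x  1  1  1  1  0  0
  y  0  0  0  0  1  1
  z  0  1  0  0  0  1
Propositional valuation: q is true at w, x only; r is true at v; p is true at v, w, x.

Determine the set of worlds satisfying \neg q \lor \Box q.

Let φ = \neg q \lor \Box q. Evaluate φ at each world:
  u (successors {w, x, z}): φ is true.
  v (successors {u, v, w, z}): φ is true.
  w (successors {u, x, z}): φ is false.
  x (successors {u, v, w, x}): φ is false.
  y (successors {y, z}): φ is true.
  z (successors {v, z}): φ is true.
For instance, at v:
  At v: \neg q is true, \Box q is false, so \neg q \lor \Box q is true.
    At v: \Box q requires q at every successor {u, v, w, z}.
      q fails at u, so \Box q is false at v.
Satisfying worlds: {u, v, y, z}

u, v, y, z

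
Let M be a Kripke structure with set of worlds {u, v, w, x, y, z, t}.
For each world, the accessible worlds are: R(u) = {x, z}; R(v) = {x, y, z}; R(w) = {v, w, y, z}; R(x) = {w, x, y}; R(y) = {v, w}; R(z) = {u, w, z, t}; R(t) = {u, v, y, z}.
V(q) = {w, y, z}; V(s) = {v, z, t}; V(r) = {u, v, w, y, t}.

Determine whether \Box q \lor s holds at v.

Yes

At v: \Box q is false, s is true, so \Box q \lor s is true.
  At v: \Box q requires q at every successor {x, y, z}.
    q fails at x, so \Box q is false at v.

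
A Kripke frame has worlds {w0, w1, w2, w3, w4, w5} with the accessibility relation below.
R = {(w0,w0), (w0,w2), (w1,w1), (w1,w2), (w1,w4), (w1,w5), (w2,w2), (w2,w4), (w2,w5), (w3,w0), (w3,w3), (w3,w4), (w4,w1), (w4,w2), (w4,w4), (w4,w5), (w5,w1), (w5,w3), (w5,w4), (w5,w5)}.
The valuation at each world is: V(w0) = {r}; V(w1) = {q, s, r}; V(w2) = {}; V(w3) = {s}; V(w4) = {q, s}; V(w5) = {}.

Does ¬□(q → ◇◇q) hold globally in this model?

Let φ = ¬□(q → ◇◇q). Evaluate φ at each world:
  w0 (successors {w0, w2}): φ is false.
  w1 (successors {w1, w2, w4, w5}): φ is false.
  w2 (successors {w2, w4, w5}): φ is false.
  w3 (successors {w0, w3, w4}): φ is false.
  w4 (successors {w1, w2, w4, w5}): φ is false.
  w5 (successors {w1, w3, w4, w5}): φ is false.
Detail at w0 (counterexample):
  At w0: □(q → ◇◇q) is true, so ¬□(q → ◇◇q) is false.
    At w0: □(q → ◇◇q) requires q → ◇◇q at every successor {w0, w2}.
      At w0: q → ◇◇q is true.
      At w2: q → ◇◇q is true.
    So □(q → ◇◇q) is true at w0.

No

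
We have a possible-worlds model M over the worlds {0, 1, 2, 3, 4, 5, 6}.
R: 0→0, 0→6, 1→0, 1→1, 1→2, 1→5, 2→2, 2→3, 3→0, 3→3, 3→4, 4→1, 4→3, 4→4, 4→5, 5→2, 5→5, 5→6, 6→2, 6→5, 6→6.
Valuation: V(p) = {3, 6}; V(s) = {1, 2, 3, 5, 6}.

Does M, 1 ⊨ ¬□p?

At 1: □p is false, so ¬□p is true.
  At 1: □p requires p at every successor {0, 1, 2, 5}.
    p fails at 0, so □p is false at 1.

Yes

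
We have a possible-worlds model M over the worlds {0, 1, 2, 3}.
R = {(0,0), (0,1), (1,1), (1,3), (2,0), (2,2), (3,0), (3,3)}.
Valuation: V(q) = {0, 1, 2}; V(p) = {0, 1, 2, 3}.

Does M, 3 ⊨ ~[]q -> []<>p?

At 3: ~[]q is true, []<>p is true, so ~[]q -> []<>p is true.
  At 3: []q is false, so ~[]q is true.
    At 3: []q requires q at every successor {0, 3}.
      q fails at 3, so []q is false at 3.
  At 3: []<>p requires <>p at every successor {0, 3}.
      At 0: <>p requires p at some successor in {0, 1}.
        p holds at 0, so <>p is true at 0.
      At 3: <>p requires p at some successor in {0, 3}.
        p holds at 0, so <>p is true at 3.
  So []<>p is true at 3.

Yes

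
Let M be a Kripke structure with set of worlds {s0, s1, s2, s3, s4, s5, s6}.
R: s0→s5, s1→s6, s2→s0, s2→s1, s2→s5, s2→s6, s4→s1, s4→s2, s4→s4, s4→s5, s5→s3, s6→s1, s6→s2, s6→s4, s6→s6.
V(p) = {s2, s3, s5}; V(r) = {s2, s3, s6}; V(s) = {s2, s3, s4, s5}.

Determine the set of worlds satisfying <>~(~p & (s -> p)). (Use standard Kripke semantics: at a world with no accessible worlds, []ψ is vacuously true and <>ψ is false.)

Let φ = <>~(~p & (s -> p)). Evaluate φ at each world:
  s0 (successors {s5}): φ is true.
  s1 (successors {s6}): φ is false.
  s2 (successors {s0, s1, s5, s6}): φ is true.
  s3 (successors ∅): φ is false.
  s4 (successors {s1, s2, s4, s5}): φ is true.
  s5 (successors {s3}): φ is true.
  s6 (successors {s1, s2, s4, s6}): φ is true.
For instance, at s6:
  At s6: <>~(~p & (s -> p)) requires ~(~p & (s -> p)) at some successor in {s1, s2, s4, s6}.
    ~(~p & (s -> p)) holds at s2, so <>~(~p & (s -> p)) is true at s6.
Satisfying worlds: {s0, s2, s4, s5, s6}

s0, s2, s4, s5, s6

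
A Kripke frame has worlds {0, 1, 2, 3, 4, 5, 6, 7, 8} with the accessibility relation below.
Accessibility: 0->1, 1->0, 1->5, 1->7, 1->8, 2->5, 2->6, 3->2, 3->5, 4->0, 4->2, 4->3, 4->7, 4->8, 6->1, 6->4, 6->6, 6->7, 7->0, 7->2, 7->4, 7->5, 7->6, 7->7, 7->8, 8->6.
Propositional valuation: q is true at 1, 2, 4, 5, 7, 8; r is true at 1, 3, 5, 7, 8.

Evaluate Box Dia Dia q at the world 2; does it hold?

No

Recall that Box ψ holds at a world iff ψ holds at every accessible world, and Dia ψ holds iff ψ holds at some accessible world.
At 2: Box Dia Dia q requires Dia Dia q at every successor {5, 6}.
  Dia Dia q fails at 5, so Box Dia Dia q is false at 2.
    At 5: no accessible worlds, so Dia Dia q is false.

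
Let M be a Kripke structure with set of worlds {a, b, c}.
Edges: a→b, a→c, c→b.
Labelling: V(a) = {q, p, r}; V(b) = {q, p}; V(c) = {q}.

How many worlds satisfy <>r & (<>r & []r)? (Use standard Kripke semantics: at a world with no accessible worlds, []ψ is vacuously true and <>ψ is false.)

0

Let φ = <>r & (<>r & []r). Evaluate φ at each world:
  a (successors {b, c}): φ is false.
  b (successors ∅): φ is false.
  c (successors {b}): φ is false.
For instance, at a:
  At a: <>r is false, <>r & []r is false, so <>r & (<>r & []r) is false.
    At a: <>r requires r at some successor in {b, c}.
      At b: r is false.
      At c: r is false.
    So <>r is false at a.
    At a: <>r is false, []r is false, so <>r & []r is false.
      At a: <>r requires r at some successor in {b, c}.
        At b: r is false.
        At c: r is false.
      So <>r is false at a.
      At a: []r requires r at every successor {b, c}.
        r fails at b, so []r is false at a.
Satisfying worlds: none.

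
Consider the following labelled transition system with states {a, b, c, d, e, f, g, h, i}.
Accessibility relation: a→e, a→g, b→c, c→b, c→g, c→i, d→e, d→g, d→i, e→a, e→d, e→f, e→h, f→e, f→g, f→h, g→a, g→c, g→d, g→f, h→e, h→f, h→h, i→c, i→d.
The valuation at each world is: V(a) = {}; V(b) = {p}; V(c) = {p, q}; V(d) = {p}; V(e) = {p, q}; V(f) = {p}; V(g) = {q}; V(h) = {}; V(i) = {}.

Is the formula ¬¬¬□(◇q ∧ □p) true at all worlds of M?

Recall that □ψ holds at a world iff ψ holds at every accessible world, and ◇ψ holds iff ψ holds at some accessible world.
Let φ = ¬¬¬□(◇q ∧ □p). Evaluate φ at each world:
  a (successors {e, g}): φ is true.
  b (successors {c}): φ is true.
  c (successors {b, g, i}): φ is true.
  d (successors {e, g, i}): φ is true.
  e (successors {a, d, f, h}): φ is true.
  f (successors {e, g, h}): φ is true.
  g (successors {a, c, d, f}): φ is true.
  h (successors {e, f, h}): φ is true.
  i (successors {c, d}): φ is true.
For instance, at g:
  At g: ¬¬□(◇q ∧ □p) is false, so ¬¬¬□(◇q ∧ □p) is true.
    At g: ¬□(◇q ∧ □p) is true, so ¬¬□(◇q ∧ □p) is false.
      At g: □(◇q ∧ □p) is false, so ¬□(◇q ∧ □p) is true.

Yes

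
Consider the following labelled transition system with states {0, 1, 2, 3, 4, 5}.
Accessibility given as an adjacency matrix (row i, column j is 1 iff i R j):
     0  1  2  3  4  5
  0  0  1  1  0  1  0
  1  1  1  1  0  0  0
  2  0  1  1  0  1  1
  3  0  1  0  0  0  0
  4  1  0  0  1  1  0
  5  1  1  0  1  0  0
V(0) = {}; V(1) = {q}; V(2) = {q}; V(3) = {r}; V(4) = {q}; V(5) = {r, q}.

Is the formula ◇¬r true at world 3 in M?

Yes

At 3: ◇¬r requires ¬r at some successor in {1}.
  ¬r holds at 1, so ◇¬r is true at 3.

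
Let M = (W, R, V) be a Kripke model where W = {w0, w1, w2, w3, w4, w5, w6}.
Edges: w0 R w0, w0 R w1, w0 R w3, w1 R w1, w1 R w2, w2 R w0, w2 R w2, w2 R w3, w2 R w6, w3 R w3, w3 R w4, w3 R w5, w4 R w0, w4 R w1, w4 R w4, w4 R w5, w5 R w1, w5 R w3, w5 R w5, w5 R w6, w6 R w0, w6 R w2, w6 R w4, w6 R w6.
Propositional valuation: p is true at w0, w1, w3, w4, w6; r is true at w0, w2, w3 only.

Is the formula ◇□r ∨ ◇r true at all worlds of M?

Yes

Let φ = ◇□r ∨ ◇r. Evaluate φ at each world:
  w0 (successors {w0, w1, w3}): φ is true.
  w1 (successors {w1, w2}): φ is true.
  w2 (successors {w0, w2, w3, w6}): φ is true.
  w3 (successors {w3, w4, w5}): φ is true.
  w4 (successors {w0, w1, w4, w5}): φ is true.
  w5 (successors {w1, w3, w5, w6}): φ is true.
  w6 (successors {w0, w2, w4, w6}): φ is true.
For instance, at w0:
  At w0: ◇□r is false, ◇r is true, so ◇□r ∨ ◇r is true.
    At w0: ◇□r requires □r at some successor in {w0, w1, w3}.
      At w0: □r is false.
      At w1: □r is false.
      At w3: □r is false.
    So ◇□r is false at w0.
    At w0: ◇r requires r at some successor in {w0, w1, w3}.
      r holds at w0, so ◇r is true at w0.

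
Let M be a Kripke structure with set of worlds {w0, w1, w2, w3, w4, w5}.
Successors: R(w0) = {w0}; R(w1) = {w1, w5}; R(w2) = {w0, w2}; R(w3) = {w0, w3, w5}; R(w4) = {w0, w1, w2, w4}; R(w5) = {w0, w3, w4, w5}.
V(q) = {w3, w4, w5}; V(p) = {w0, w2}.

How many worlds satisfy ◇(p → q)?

4

Recall that ◇ψ holds at a world iff ψ holds at some accessible world.
Let φ = ◇(p → q). Evaluate φ at each world:
  w0 (successors {w0}): φ is false.
  w1 (successors {w1, w5}): φ is true.
  w2 (successors {w0, w2}): φ is false.
  w3 (successors {w0, w3, w5}): φ is true.
  w4 (successors {w0, w1, w2, w4}): φ is true.
  w5 (successors {w0, w3, w4, w5}): φ is true.
For instance, at w1:
  At w1: ◇(p → q) requires p → q at some successor in {w1, w5}.
    p → q holds at w1, so ◇(p → q) is true at w1.
Satisfying worlds: {w1, w3, w4, w5}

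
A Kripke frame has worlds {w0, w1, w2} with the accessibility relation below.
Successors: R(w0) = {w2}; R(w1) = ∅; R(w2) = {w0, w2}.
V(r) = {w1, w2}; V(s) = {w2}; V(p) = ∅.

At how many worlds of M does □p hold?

1

Recall that □ψ holds at a world iff ψ holds at every accessible world, and ◇ψ holds iff ψ holds at some accessible world.
Let φ = □p. Evaluate φ at each world:
  w0 (successors {w2}): φ is false.
  w1 (successors ∅): φ is true.
  w2 (successors {w0, w2}): φ is false.
For instance, at w0:
  At w0: □p requires p at every successor {w2}.
    p fails at w2, so □p is false at w0.
Satisfying worlds: {w1}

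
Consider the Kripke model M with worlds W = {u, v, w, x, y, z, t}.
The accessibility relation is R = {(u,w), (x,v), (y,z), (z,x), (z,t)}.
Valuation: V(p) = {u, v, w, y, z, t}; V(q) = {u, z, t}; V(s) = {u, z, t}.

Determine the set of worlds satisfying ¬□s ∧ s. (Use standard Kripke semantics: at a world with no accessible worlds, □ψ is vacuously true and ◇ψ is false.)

u, z

Let φ = ¬□s ∧ s. Evaluate φ at each world:
  u (successors {w}): φ is true.
  v (successors ∅): φ is false.
  w (successors ∅): φ is false.
  x (successors {v}): φ is false.
  y (successors {z}): φ is false.
  z (successors {x, t}): φ is true.
  t (successors ∅): φ is false.
For instance, at z:
  At z: ¬□s is true, s is true, so ¬□s ∧ s is true.
    At z: □s is false, so ¬□s is true.
      At z: □s requires s at every successor {x, t}.
        s fails at x, so □s is false at z.
Satisfying worlds: {u, z}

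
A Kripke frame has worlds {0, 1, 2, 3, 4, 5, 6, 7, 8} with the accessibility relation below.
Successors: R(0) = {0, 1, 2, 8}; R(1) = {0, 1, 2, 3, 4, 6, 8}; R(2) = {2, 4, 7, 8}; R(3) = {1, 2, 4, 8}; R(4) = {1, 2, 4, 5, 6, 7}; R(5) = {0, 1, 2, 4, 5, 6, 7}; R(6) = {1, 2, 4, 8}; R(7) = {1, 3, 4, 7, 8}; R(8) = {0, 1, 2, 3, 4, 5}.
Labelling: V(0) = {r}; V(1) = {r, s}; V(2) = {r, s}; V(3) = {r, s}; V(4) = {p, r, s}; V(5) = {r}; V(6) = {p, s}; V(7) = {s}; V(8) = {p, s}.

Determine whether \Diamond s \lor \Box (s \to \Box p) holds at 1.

Yes

At 1: \Diamond s is true, \Box (s \to \Box p) is false, so \Diamond s \lor \Box (s \to \Box p) is true.
  At 1: \Diamond s requires s at some successor in {0, 1, 2, 3, 4, 6, 8}.
    s holds at 1, so \Diamond s is true at 1.
  At 1: \Box (s \to \Box p) requires s \to \Box p at every successor {0, 1, 2, 3, 4, 6, 8}.
    s \to \Box p fails at 1, so \Box (s \to \Box p) is false at 1.
      At 1: s is true, \Box p is false, so s \to \Box p is false.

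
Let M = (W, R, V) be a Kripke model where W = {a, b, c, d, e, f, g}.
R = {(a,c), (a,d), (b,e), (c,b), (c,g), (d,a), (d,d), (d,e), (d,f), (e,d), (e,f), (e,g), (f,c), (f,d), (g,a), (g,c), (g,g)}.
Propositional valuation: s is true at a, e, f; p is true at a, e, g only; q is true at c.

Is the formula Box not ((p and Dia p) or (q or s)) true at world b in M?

At b: Box not ((p and Dia p) or (q or s)) requires not ((p and Dia p) or (q or s)) at every successor {e}.
  not ((p and Dia p) or (q or s)) fails at e, so Box not ((p and Dia p) or (q or s)) is false at b.
    At e: (p and Dia p) or (q or s) is true, so not ((p and Dia p) or (q or s)) is false.
      At e: p and Dia p is true, q or s is true, so (p and Dia p) or (q or s) is true.

No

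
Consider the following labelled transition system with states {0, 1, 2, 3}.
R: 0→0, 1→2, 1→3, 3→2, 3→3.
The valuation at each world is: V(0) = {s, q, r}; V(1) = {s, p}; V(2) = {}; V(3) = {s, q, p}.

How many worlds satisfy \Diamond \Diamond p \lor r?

Let φ = \Diamond \Diamond p \lor r. Evaluate φ at each world:
  0 (successors {0}): φ is true.
  1 (successors {2, 3}): φ is true.
  2 (successors ∅): φ is false.
  3 (successors {2, 3}): φ is true.
For instance, at 3:
  At 3: \Diamond \Diamond p is true, r is false, so \Diamond \Diamond p \lor r is true.
    At 3: \Diamond \Diamond p requires \Diamond p at some successor in {2, 3}.
      \Diamond p holds at 3, so \Diamond \Diamond p is true at 3.
Satisfying worlds: {0, 1, 3}

3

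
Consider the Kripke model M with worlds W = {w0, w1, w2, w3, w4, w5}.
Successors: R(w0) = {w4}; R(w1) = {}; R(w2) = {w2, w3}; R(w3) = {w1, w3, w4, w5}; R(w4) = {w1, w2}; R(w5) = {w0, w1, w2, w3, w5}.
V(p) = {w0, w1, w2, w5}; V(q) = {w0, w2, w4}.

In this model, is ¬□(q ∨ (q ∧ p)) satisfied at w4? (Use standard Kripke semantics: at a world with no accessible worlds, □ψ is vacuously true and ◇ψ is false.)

Yes

At w4: □(q ∨ (q ∧ p)) is false, so ¬□(q ∨ (q ∧ p)) is true.
  At w4: □(q ∨ (q ∧ p)) requires q ∨ (q ∧ p) at every successor {w1, w2}.
    q ∨ (q ∧ p) fails at w1, so □(q ∨ (q ∧ p)) is false at w4.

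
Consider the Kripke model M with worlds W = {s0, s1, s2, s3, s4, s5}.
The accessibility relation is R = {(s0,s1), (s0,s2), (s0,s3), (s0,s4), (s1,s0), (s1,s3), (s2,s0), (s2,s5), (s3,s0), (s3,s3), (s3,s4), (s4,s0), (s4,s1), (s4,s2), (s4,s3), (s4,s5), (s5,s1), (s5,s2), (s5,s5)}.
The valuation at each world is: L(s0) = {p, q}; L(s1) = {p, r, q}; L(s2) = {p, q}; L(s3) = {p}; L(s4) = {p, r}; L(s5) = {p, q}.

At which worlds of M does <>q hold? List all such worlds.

Let φ = <>q. Evaluate φ at each world:
  s0 (successors {s1, s2, s3, s4}): φ is true.
  s1 (successors {s0, s3}): φ is true.
  s2 (successors {s0, s5}): φ is true.
  s3 (successors {s0, s3, s4}): φ is true.
  s4 (successors {s0, s1, s2, s3, s5}): φ is true.
  s5 (successors {s1, s2, s5}): φ is true.
For instance, at s4:
  At s4: <>q requires q at some successor in {s0, s1, s2, s3, s5}.
    q holds at s0, so <>q is true at s4.
Satisfying worlds: {s0, s1, s2, s3, s4, s5}

s0, s1, s2, s3, s4, s5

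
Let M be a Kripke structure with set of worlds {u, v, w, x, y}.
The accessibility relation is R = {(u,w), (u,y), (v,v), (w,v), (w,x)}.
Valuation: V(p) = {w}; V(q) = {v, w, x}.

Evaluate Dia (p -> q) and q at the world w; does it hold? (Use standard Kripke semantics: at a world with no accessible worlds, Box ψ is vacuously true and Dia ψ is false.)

At w: Dia (p -> q) is true, q is true, so Dia (p -> q) and q is true.
  At w: Dia (p -> q) requires p -> q at some successor in {v, x}.
    p -> q holds at v, so Dia (p -> q) is true at w.

Yes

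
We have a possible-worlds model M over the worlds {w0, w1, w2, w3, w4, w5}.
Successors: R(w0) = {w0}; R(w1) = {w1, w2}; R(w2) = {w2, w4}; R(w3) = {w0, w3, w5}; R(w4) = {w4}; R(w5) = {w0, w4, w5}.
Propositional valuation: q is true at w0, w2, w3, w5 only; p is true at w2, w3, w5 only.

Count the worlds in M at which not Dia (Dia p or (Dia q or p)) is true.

1

Let φ = not Dia (Dia p or (Dia q or p)). Evaluate φ at each world:
  w0 (successors {w0}): φ is false.
  w1 (successors {w1, w2}): φ is false.
  w2 (successors {w2, w4}): φ is false.
  w3 (successors {w0, w3, w5}): φ is false.
  w4 (successors {w4}): φ is true.
  w5 (successors {w0, w4, w5}): φ is false.
For instance, at w3:
  At w3: Dia (Dia p or (Dia q or p)) is true, so not Dia (Dia p or (Dia q or p)) is false.
    At w3: Dia (Dia p or (Dia q or p)) requires Dia p or (Dia q or p) at some successor in {w0, w3, w5}.
      Dia p or (Dia q or p) holds at w0, so Dia (Dia p or (Dia q or p)) is true at w3.
Satisfying worlds: {w4}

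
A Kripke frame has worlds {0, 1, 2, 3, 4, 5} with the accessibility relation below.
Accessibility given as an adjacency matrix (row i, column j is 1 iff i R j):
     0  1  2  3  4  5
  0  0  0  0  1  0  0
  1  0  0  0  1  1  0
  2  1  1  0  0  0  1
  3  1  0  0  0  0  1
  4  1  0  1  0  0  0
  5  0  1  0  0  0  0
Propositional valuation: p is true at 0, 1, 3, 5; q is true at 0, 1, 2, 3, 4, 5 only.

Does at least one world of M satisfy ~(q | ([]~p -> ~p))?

Let φ = ~(q | ([]~p -> ~p)). Evaluate φ at each world:
  0 (successors {3}): φ is false.
  1 (successors {3, 4}): φ is false.
  2 (successors {0, 1, 5}): φ is false.
  3 (successors {0, 5}): φ is false.
  4 (successors {0, 2}): φ is false.
  5 (successors {1}): φ is false.
For instance, at 5:
  At 5: q | ([]~p -> ~p) is true, so ~(q | ([]~p -> ~p)) is false.
    At 5: q is true, []~p -> ~p is true, so q | ([]~p -> ~p) is true.
      At 5: []~p is false, ~p is false, so []~p -> ~p is true.

No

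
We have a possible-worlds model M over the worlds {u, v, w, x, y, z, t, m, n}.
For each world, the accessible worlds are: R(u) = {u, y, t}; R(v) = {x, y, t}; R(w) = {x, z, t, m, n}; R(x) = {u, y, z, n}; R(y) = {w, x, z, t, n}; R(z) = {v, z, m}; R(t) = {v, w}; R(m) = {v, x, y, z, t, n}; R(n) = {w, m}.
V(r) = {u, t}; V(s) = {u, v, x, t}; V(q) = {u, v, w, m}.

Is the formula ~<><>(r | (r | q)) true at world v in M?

Recall that <>ψ holds at a world iff ψ holds at some accessible world.
At v: <><>(r | (r | q)) is true, so ~<><>(r | (r | q)) is false.
  At v: <><>(r | (r | q)) requires <>(r | (r | q)) at some successor in {x, y, t}.
    <>(r | (r | q)) holds at x, so <><>(r | (r | q)) is true at v.
      At x: <>(r | (r | q)) requires r | (r | q) at some successor in {u, y, z, n}.
        r | (r | q) holds at u, so <>(r | (r | q)) is true at x.

No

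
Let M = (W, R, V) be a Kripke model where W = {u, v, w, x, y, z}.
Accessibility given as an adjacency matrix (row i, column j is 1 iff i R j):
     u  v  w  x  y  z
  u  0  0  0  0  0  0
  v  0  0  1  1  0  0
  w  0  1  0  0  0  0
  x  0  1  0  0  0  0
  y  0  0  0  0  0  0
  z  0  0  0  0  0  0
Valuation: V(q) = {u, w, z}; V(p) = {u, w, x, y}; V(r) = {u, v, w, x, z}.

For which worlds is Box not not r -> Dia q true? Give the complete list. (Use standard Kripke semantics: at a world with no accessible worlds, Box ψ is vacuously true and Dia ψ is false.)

v

Let φ = Box not not r -> Dia q. Evaluate φ at each world:
  u (successors ∅): φ is false.
  v (successors {w, x}): φ is true.
  w (successors {v}): φ is false.
  x (successors {v}): φ is false.
  y (successors ∅): φ is false.
  z (successors ∅): φ is false.
For instance, at x:
  At x: Box not not r is true, Dia q is false, so Box not not r -> Dia q is false.
    At x: Box not not r requires not not r at every successor {v}.
      At v: not not r is true.
    So Box not not r is true at x.
    At x: Dia q requires q at some successor in {v}.
      At v: q is false.
    So Dia q is false at x.
Satisfying worlds: {v}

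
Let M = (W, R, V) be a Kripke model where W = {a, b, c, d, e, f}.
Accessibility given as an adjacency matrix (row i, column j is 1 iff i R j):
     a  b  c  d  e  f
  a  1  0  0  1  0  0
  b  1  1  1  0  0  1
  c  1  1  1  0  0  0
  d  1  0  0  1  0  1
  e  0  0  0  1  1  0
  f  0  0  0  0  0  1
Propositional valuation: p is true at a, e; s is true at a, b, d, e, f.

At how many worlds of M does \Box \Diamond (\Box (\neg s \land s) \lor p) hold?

Let φ = \Box \Diamond (\Box (\neg s \land s) \lor p). Evaluate φ at each world:
  a (successors {a, d}): φ is true.
  b (successors {a, b, c, f}): φ is false.
  c (successors {a, b, c}): φ is true.
  d (successors {a, d, f}): φ is false.
  e (successors {d, e}): φ is true.
  f (successors {f}): φ is false.
For instance, at e:
  At e: \Box \Diamond (\Box (\neg s \land s) \lor p) requires \Diamond (\Box (\neg s \land s) \lor p) at every successor {d, e}.
      At d: \Diamond (\Box (\neg s \land s) \lor p) requires \Box (\neg s \land s) \lor p at some successor in {a, d, f}.
        \Box (\neg s \land s) \lor p holds at a, so \Diamond (\Box (\neg s \land s) \lor p) is true at d.
      At e: \Diamond (\Box (\neg s \land s) \lor p) requires \Box (\neg s \land s) \lor p at some successor in {d, e}.
        \Box (\neg s \land s) \lor p holds at e, so \Diamond (\Box (\neg s \land s) \lor p) is true at e.
  So \Box \Diamond (\Box (\neg s \land s) \lor p) is true at e.
Satisfying worlds: {a, c, e}

3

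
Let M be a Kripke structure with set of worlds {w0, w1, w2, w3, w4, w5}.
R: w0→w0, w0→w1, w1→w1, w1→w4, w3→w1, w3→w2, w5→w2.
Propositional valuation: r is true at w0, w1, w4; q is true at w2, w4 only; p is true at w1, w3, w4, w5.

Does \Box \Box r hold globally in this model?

Yes

Let φ = \Box \Box r. Evaluate φ at each world:
  w0 (successors {w0, w1}): φ is true.
  w1 (successors {w1, w4}): φ is true.
  w2 (successors ∅): φ is true.
  w3 (successors {w1, w2}): φ is true.
  w4 (successors ∅): φ is true.
  w5 (successors {w2}): φ is true.
For instance, at w0:
  At w0: \Box \Box r requires \Box r at every successor {w0, w1}.
      At w0: \Box r requires r at every successor {w0, w1}.
        At w0: r is true.
        At w1: r is true.
      So \Box r is true at w0.
      At w1: \Box r requires r at every successor {w1, w4}.
        At w1: r is true.
        At w4: r is true.
      So \Box r is true at w1.
  So \Box \Box r is true at w0.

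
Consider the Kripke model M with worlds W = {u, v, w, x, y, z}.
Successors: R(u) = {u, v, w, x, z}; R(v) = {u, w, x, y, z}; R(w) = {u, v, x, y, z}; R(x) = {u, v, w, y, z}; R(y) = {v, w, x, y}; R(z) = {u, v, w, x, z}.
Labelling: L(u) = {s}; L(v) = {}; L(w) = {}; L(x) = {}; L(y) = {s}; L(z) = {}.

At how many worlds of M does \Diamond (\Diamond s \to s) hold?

6

Let φ = \Diamond (\Diamond s \to s). Evaluate φ at each world:
  u (successors {u, v, w, x, z}): φ is true.
  v (successors {u, w, x, y, z}): φ is true.
  w (successors {u, v, x, y, z}): φ is true.
  x (successors {u, v, w, y, z}): φ is true.
  y (successors {v, w, x, y}): φ is true.
  z (successors {u, v, w, x, z}): φ is true.
For instance, at u:
  At u: \Diamond (\Diamond s \to s) requires \Diamond s \to s at some successor in {u, v, w, x, z}.
    \Diamond s \to s holds at u, so \Diamond (\Diamond s \to s) is true at u.
      At u: \Diamond s is true, s is true, so \Diamond s \to s is true.
Satisfying worlds: {u, v, w, x, y, z}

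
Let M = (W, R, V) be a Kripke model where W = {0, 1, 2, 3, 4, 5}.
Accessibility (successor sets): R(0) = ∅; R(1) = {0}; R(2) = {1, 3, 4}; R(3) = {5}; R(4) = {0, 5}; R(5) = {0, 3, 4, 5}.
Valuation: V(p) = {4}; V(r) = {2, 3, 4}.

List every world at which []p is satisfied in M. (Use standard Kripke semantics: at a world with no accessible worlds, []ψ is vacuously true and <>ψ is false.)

Let φ = []p. Evaluate φ at each world:
  0 (successors ∅): φ is true.
  1 (successors {0}): φ is false.
  2 (successors {1, 3, 4}): φ is false.
  3 (successors {5}): φ is false.
  4 (successors {0, 5}): φ is false.
  5 (successors {0, 3, 4, 5}): φ is false.
For instance, at 1:
  At 1: []p requires p at every successor {0}.
    p fails at 0, so []p is false at 1.
Satisfying worlds: {0}

0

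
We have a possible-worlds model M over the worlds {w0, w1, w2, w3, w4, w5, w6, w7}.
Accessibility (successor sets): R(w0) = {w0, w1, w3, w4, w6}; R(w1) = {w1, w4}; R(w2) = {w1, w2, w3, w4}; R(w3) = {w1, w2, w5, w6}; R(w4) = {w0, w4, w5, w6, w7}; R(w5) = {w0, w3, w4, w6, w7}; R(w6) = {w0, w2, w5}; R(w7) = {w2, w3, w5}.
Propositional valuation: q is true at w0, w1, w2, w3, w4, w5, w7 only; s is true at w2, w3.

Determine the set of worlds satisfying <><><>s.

w0, w1, w2, w3, w4, w5, w6, w7

Let φ = <><><>s. Evaluate φ at each world:
  w0 (successors {w0, w1, w3, w4, w6}): φ is true.
  w1 (successors {w1, w4}): φ is true.
  w2 (successors {w1, w2, w3, w4}): φ is true.
  w3 (successors {w1, w2, w5, w6}): φ is true.
  w4 (successors {w0, w4, w5, w6, w7}): φ is true.
  w5 (successors {w0, w3, w4, w6, w7}): φ is true.
  w6 (successors {w0, w2, w5}): φ is true.
  w7 (successors {w2, w3, w5}): φ is true.
For instance, at w1:
  At w1: <><><>s requires <><>s at some successor in {w1, w4}.
    <><>s holds at w4, so <><><>s is true at w1.
      At w4: <><>s requires <>s at some successor in {w0, w4, w5, w6, w7}.
        <>s holds at w0, so <><>s is true at w4.
Satisfying worlds: {w0, w1, w2, w3, w4, w5, w6, w7}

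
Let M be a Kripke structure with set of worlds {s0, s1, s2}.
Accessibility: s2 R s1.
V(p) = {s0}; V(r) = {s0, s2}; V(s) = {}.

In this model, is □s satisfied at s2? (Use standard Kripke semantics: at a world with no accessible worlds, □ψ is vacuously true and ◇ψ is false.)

No

At s2: □s requires s at every successor {s1}.
  s fails at s1, so □s is false at s2.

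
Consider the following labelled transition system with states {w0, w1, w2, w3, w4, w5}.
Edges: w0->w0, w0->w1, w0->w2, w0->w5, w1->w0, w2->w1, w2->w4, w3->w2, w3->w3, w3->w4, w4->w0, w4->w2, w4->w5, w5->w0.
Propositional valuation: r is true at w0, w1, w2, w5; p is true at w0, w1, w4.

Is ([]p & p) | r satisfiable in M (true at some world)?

Yes

Recall that []ψ holds at a world iff ψ holds at every accessible world, and <>ψ holds iff ψ holds at some accessible world.
Let φ = ([]p & p) | r. Evaluate φ at each world:
  w0 (successors {w0, w1, w2, w5}): φ is true.
  w1 (successors {w0}): φ is true.
  w2 (successors {w1, w4}): φ is true.
  w3 (successors {w2, w3, w4}): φ is false.
  w4 (successors {w0, w2, w5}): φ is false.
  w5 (successors {w0}): φ is true.
Detail at w0 (witness):
  At w0: []p & p is false, r is true, so ([]p & p) | r is true.
    At w0: []p is false, p is true, so []p & p is false.
      At w0: []p requires p at every successor {w0, w1, w2, w5}.
        p fails at w2, so []p is false at w0.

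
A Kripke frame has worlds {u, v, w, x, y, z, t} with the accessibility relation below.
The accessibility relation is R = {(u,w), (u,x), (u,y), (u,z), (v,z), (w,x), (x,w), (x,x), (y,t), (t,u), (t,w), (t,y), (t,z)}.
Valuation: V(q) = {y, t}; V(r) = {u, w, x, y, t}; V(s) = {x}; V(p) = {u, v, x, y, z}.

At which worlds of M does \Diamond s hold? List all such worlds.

Let φ = \Diamond s. Evaluate φ at each world:
  u (successors {w, x, y, z}): φ is true.
  v (successors {z}): φ is false.
  w (successors {x}): φ is true.
  x (successors {w, x}): φ is true.
  y (successors {t}): φ is false.
  z (successors ∅): φ is false.
  t (successors {u, w, y, z}): φ is false.
For instance, at y:
  At y: \Diamond s requires s at some successor in {t}.
    At t: s is false.
  So \Diamond s is false at y.
Satisfying worlds: {u, w, x}

u, w, x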